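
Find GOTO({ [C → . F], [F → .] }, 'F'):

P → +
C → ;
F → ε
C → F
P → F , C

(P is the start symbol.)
GOTO(I, 'F') = CLOSURE({ [A → αX.β] : [A → α.Xβ] ∈ I, X = 'F' })

Items with dot before 'F', with the dot advanced:
  [C → . F] → [C → F .]
Closure adds nothing (no advanced item has the dot before a non-terminal).

GOTO = { [C → F .] }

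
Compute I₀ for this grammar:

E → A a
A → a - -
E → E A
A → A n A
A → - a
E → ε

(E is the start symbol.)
First, augment the grammar with E' → E
I₀ = CLOSURE({ [E' → . E] }):
  [E' → . E] has the dot before E: add [E → . A a], [E → . E A], [E → .]
  [E → . A a] has the dot before A: add [A → . a - -], [A → . A n A], [A → . - a]
No further items can be added.

I₀ = { [A → . - a], [A → . A n A], [A → . a - -], [E → . A a], [E → . E A], [E → .], [E' → . E] }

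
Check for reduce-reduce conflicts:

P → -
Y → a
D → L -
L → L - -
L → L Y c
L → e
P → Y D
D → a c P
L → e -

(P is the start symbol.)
A reduce-reduce conflict occurs when an LR(0) state has two complete items [A → α .] and [B → β .] — both call for a reduction, and with no lookahead the parser cannot choose between them.

Augment with P' → P and build the canonical LR(0) collection (I0 = CLOSURE({[P' → . P]}), then GOTO on every symbol after a dot until no new states appear). It has 16 states:
  I0: { [P → . -], [P → . Y D], [P' → . P], [Y → . a] }  — shift
  I1: { [P → - .] }  — reduce
  I2: { [P' → P .] }  — accept
  I3: { [D → . L -], [D → . a c P], [L → . L - -], [L → . L Y c], [L → . e -], [L → . e], [P → Y . D] }  — shift
  I4: { [Y → a .] }  — reduce
  I5: { [P → Y D .] }  — reduce
  I6: { [D → L . -], [L → L . - -], [L → L . Y c], [Y → . a] }  — shift
  I7: { [D → a . c P] }  — shift
  I8: { [L → e . -], [L → e .] }  — shift, reduce
  I9: { [L → e - .] }  — reduce
  I10: { [D → a c . P], [P → . -], [P → . Y D], [Y → . a] }  — shift
  I11: { [D → a c P .] }  — reduce
  I12: { [D → L - .], [L → L - . -] }  — shift, reduce
  I13: { [L → L Y . c] }  — shift
  I14: { [L → L Y c .] }  — reduce
  I15: { [L → L - - .] }  — reduce

No state contains more than one complete item.

Answer: No reduce-reduce conflicts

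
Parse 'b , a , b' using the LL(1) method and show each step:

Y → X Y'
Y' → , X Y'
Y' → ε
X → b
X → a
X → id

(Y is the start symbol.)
LL(1) parsing maintains a stack (initially the start symbol over $) and the input. At each step: if the stack top is a terminal, match it against the current input token; if it is a non-terminal N, replace it with the RHS of M[N, lookahead] (the unique production whose predict set contains the lookahead).

Stack is shown with the top on the left.

Stack     Input        Action
-----------------------------
Y $       b , a , b $  output Y → X Y'
X Y' $    b , a , b $  output X → b
b Y' $    b , a , b $  match 'b'
Y' $      , a , b $    output Y' → , X Y'
, X Y' $  , a , b $    match ','
X Y' $    a , b $      output X → a
a Y' $    a , b $      match 'a'
Y' $      , b $        output Y' → , X Y'
, X Y' $  , b $        match ','
X Y' $    b $          output X → b
b Y' $    b $          match 'b'
Y' $      $            output Y' → ε
$         $            accept

The string is accepted.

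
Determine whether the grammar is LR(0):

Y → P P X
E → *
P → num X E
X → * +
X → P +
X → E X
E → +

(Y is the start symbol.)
A grammar is LR(0) if no state in the canonical LR(0) collection has:
  - both a shift item (dot before a terminal) and a complete item (shift-reduce conflict), or
  - two or more complete items (reduce-reduce conflict; the accept item [Y' → Y .] counts as a complete item here).

Augment with Y' → Y and build the canonical LR(0) collection (I0 = CLOSURE({[Y' → . Y]}), then GOTO on every symbol after a dot until no new states appear). It has 16 states:
  I0: { [P → . num X E], [Y → . P P X], [Y' → . Y] }  — shift
  I1: { [P → . num X E], [Y → P . P X] }  — shift
  I2: { [Y' → Y .] }  — accept
  I3: { [E → . *], [E → . +], [P → . num X E], [P → num . X E], [X → . * +], [X → . E X], [X → . P +] }  — shift
  I4: { [E → * .], [X → * . +] }  — shift, reduce
  I5: { [E → + .] }  — reduce
  I6: { [E → . *], [E → . +], [P → . num X E], [X → . * +], [X → . E X], [X → . P +], [X → E . X] }  — shift
  I7: { [X → P . +] }  — shift
  I8: { [E → . *], [E → . +], [P → num X . E] }  — shift
  I9: { [E → * .] }  — reduce
  I10: { [P → num X E .] }  — reduce
  I11: { [X → P + .] }  — reduce
  I12: { [X → E X .] }  — reduce
  I13: { [X → * + .] }  — reduce
  I14: { [E → . *], [E → . +], [P → . num X E], [X → . * +], [X → . E X], [X → . P +], [Y → P P . X] }  — shift
  I15: { [Y → P P X .] }  — reduce

Conflict in state I4:
  Shift-reduce conflict between [E → * .] and [X → * . +]
So the grammar is NOT LR(0).

Answer: No. Shift-reduce conflict between [E → * .] and [X → * . +]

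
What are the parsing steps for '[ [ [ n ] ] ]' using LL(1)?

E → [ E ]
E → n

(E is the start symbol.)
LL(1) parsing maintains a stack (initially the start symbol over $) and the input. At each step: if the stack top is a terminal, match it against the current input token; if it is a non-terminal N, replace it with the RHS of M[N, lookahead] (the unique production whose predict set contains the lookahead).

Stack is shown with the top on the left.

Stack        Input            Action
------------------------------------
E $          [ [ [ n ] ] ] $  output E → [ E ]
[ E ] $      [ [ [ n ] ] ] $  match '['
E ] $        [ [ n ] ] ] $    output E → [ E ]
[ E ] ] $    [ [ n ] ] ] $    match '['
E ] ] $      [ n ] ] ] $      output E → [ E ]
[ E ] ] ] $  [ n ] ] ] $      match '['
E ] ] ] $    n ] ] ] $        output E → n
n ] ] ] $    n ] ] ] $        match 'n'
] ] ] $      ] ] ] $          match ']'
] ] $        ] ] $            match ']'
] $          ] $              match ']'
$            $                accept

The string is accepted.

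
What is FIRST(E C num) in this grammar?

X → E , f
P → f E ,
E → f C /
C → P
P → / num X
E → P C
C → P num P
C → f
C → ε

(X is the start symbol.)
FIRST sets of the non-terminals involved (from the grammar, by fixed-point iteration):
  FIRST(E) = { '/', 'f' }

To compute FIRST(E C num), process the symbols left to right:
Symbol E is a non-terminal. Add FIRST(E) \ {ε} = { '/', 'f' }
E is not nullable (ε ∉ FIRST(E)), so stop here.
FIRST(E C num) = { '/', 'f' }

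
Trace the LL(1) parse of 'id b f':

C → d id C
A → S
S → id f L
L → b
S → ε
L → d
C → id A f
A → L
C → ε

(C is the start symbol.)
Stack is shown with the top on the left.

Stack     Input     Action
--------------------------
C $       id b f $  output C → id A f
id A f $  id b f $  match 'id'
A f $     b f $     output A → L
L f $     b f $     output L → b
b f $     b f $     match 'b'
f $       f $       match 'f'
$         $         accept

The string is accepted.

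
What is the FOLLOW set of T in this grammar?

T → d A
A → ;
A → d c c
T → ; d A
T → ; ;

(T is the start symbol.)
{ $ }

T is the start symbol, so $ ∈ FOLLOW(T).
T does not occur on any right-hand side.

Taking the union: FOLLOW(T) = { $ }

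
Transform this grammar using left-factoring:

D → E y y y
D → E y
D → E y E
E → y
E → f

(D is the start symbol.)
D → E y D'
D' → y y
D' → ε
D' → E
E → y
E → f

Left-factoring transforms A → αβ₁ | αβ₂ into A → αA' and A' → β₁ | β₂
(α is the longest common prefix among the alternatives). Repeat until
no nonterminal has two alternatives with a common prefix.

Round 1: D has alternatives sharing prefix 'E y'. Introduce D': D → E y D'
  Add: D' → y y
  Add: D' → ε
  Add: D' → E

No remaining common prefixes — done.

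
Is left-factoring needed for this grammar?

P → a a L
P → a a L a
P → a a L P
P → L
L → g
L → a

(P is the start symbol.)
Left-factoring is needed when two productions for the same non-terminal
share a common prefix on the right-hand side.

Productions for P:
  P → a a L
  P → a a L a
  P → a a L P
  P → L
Productions for L:
  L → g
  L → a

Found common prefix 'a a L' in productions for P

Answer: Yes, P has productions with common prefix 'a a L'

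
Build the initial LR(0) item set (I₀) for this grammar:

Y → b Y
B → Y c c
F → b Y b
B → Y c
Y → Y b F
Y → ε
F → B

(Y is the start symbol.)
First, augment the grammar with Y' → Y
I₀ = CLOSURE({ [Y' → . Y] }):
  [Y' → . Y] has the dot before Y: add [Y → . b Y], [Y → . Y b F], [Y → .]
No further items can be added.

I₀ = { [Y → . Y b F], [Y → . b Y], [Y → .], [Y' → . Y] }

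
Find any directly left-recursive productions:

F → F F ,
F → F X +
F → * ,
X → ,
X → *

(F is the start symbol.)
Direct left recursion occurs when N → N α for some non-terminal N (the right-hand side begins with the left-hand side itself).

F → F F ,: LEFT RECURSIVE (starts with F)
F → F X +: LEFT RECURSIVE (starts with F)
F → * ,: starts with '*'
X → ,: starts with ','
X → *: starts with '*'

The grammar has direct left recursion on: F.

Answer: Yes, F is left-recursive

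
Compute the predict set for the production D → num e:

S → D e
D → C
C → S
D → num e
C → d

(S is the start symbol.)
PREDICT(D → num e) = (FIRST(RHS) \ {ε}) ∪ (FOLLOW(D) if ε ∈ FIRST(RHS), i.e. RHS ⇒* ε)
FIRST(num e) = { 'num' }
ε ∉ FIRST(num e), so FOLLOW(D) is not added.
PREDICT(D → num e) = { 'num' }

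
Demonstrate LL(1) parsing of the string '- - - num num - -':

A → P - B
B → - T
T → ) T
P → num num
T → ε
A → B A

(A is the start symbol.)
LL(1) parsing maintains a stack (initially the start symbol over $) and the input. At each step: if the stack top is a terminal, match it against the current input token; if it is a non-terminal N, replace it with the RHS of M[N, lookahead] (the unique production whose predict set contains the lookahead).

Stack is shown with the top on the left.

Stack          Input                Action
------------------------------------------
A $            - - - num num - - $  output A → B A
B A $          - - - num num - - $  output B → - T
- T A $        - - - num num - - $  match '-'
T A $          - - num num - - $    output T → ε
A $            - - num num - - $    output A → B A
B A $          - - num num - - $    output B → - T
- T A $        - - num num - - $    match '-'
T A $          - num num - - $      output T → ε
A $            - num num - - $      output A → B A
B A $          - num num - - $      output B → - T
- T A $        - num num - - $      match '-'
T A $          num num - - $        output T → ε
A $            num num - - $        output A → P - B
P - B $        num num - - $        output P → num num
num num - B $  num num - - $        match 'num'
num - B $      num - - $            match 'num'
- B $          - - $                match '-'
B $            - $                  output B → - T
- T $          - $                  match '-'
T $            $                    output T → ε
$              $                    accept

The string is accepted.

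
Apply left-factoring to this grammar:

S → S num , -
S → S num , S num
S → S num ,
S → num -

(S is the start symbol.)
S → S num , S'
S' → -
S' → S num
S' → ε
S → num -

Left-factoring transforms A → αβ₁ | αβ₂ into A → αA' and A' → β₁ | β₂
(α is the longest common prefix among the alternatives). Repeat until
no nonterminal has two alternatives with a common prefix.

Round 1: S has alternatives sharing prefix 'S num ,'. Introduce S': S → S num , S'
  Add: S' → -
  Add: S' → S num
  Add: S' → ε

No remaining common prefixes — done.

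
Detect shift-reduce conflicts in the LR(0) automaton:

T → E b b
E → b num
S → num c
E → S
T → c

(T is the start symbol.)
A shift-reduce conflict occurs when an LR(0) state has both:
  - a complete (reduce) item [A → α .] (dot at the end), and
  - a shift item [B → β . c γ] (dot before a terminal).

Augment with T' → T and build the canonical LR(0) collection (I0 = CLOSURE({[T' → . T]}), then GOTO on every symbol after a dot until no new states appear). It has 11 states:
  I0: { [E → . S], [E → . b num], [S → . num c], [T → . E b b], [T → . c], [T' → . T] }  — shift
  I1: { [T → E . b b] }  — shift
  I2: { [E → S .] }  — reduce
  I3: { [T' → T .] }  — accept
  I4: { [E → b . num] }  — shift
  I5: { [T → c .] }  — reduce
  I6: { [S → num . c] }  — shift
  I7: { [S → num c .] }  — reduce
  I8: { [E → b num .] }  — reduce
  I9: { [T → E b . b] }  — shift
  I10: { [T → E b b .] }  — reduce

No state contains both a complete item and a shift item.

Answer: No shift-reduce conflicts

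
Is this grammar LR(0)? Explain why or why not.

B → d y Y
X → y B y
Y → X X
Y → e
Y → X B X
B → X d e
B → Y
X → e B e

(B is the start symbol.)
A grammar is LR(0) if no state in the canonical LR(0) collection has:
  - both a shift item (dot before a terminal) and a complete item (shift-reduce conflict), or
  - two or more complete items (reduce-reduce conflict; the accept item [B' → B .] counts as a complete item here).

Augment with B' → B and build the canonical LR(0) collection (I0 = CLOSURE({[B' → . B]}), then GOTO on every symbol after a dot until no new states appear). It has 20 states:
  I0: { [B → . X d e], [B → . Y], [B → . d y Y], [B' → . B], [X → . e B e], [X → . y B y], [Y → . X B X], [Y → . X X], [Y → . e] }  — shift
  I1: { [B' → B .] }  — accept
  I2: { [B → . X d e], [B → . Y], [B → . d y Y], [B → X . d e], [X → . e B e], [X → . y B y], [Y → . X B X], [Y → . X X], [Y → . e], [Y → X . B X], [Y → X . X] }  — shift
  I3: { [B → Y .] }  — reduce
  I4: { [B → d . y Y] }  — shift
  I5: { [B → . X d e], [B → . Y], [B → . d y Y], [X → . e B e], [X → . y B y], [X → e . B e], [Y → . X B X], [Y → . X X], [Y → . e], [Y → e .] }  — shift, reduce
  I6: { [B → . X d e], [B → . Y], [B → . d y Y], [X → . e B e], [X → . y B y], [X → y . B y], [Y → . X B X], [Y → . X X], [Y → . e] }  — shift
  I7: { [X → y B . y] }  — shift
  I8: { [X → y B y .] }  — reduce
  I9: { [X → e B . e] }  — shift
  I10: { [X → e B e .] }  — reduce
  I11: { [B → d y . Y], [X → . e B e], [X → . y B y], [Y → . X B X], [Y → . X X], [Y → . e] }  — shift
  I12: { [B → . X d e], [B → . Y], [B → . d y Y], [X → . e B e], [X → . y B y], [Y → . X B X], [Y → . X X], [Y → . e], [Y → X . B X], [Y → X . X] }  — shift
  I13: { [B → d y Y .] }  — reduce
  I14: { [X → . e B e], [X → . y B y], [Y → X B . X] }  — shift
  I15: { [B → . X d e], [B → . Y], [B → . d y Y], [B → X . d e], [X → . e B e], [X → . y B y], [Y → . X B X], [Y → . X X], [Y → . e], [Y → X . B X], [Y → X . X], [Y → X X .] }  — shift, reduce
  I16: { [B → X d . e], [B → d . y Y] }  — shift
  I17: { [B → X d e .] }  — reduce
  I18: { [Y → X B X .] }  — reduce
  I19: { [B → . X d e], [B → . Y], [B → . d y Y], [X → . e B e], [X → . y B y], [X → e . B e], [Y → . X B X], [Y → . X X], [Y → . e] }  — shift

Conflict in state I5:
  Shift-reduce conflict between [Y → e .] and [B → . d y Y]
So the grammar is NOT LR(0).

Answer: No. Shift-reduce conflict between [Y → e .] and [B → . d y Y]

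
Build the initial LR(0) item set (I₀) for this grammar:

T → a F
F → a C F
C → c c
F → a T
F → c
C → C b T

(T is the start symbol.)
{ [T → . a F], [T' → . T] }

First, augment the grammar with T' → T
I₀ = CLOSURE({ [T' → . T] }):
  [T' → . T] has the dot before T: add [T → . a F]
No further items can be added.

I₀ = { [T → . a F], [T' → . T] }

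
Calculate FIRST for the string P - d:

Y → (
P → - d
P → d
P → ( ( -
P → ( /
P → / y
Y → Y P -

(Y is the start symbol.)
{ '(', '-', '/', 'd' }

FIRST sets of the non-terminals involved (from the grammar, by fixed-point iteration):
  FIRST(P) = { '(', '-', '/', 'd' }

To compute FIRST(P - d), process the symbols left to right:
Symbol P is a non-terminal. Add FIRST(P) \ {ε} = { '(', '-', '/', 'd' }
P is not nullable (ε ∉ FIRST(P)), so stop here.
FIRST(P - d) = { '(', '-', '/', 'd' }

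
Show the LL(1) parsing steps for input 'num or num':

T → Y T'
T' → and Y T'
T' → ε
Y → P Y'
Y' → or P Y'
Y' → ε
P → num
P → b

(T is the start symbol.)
LL(1) parsing maintains a stack (initially the start symbol over $) and the input. At each step: if the stack top is a terminal, match it against the current input token; if it is a non-terminal N, replace it with the RHS of M[N, lookahead] (the unique production whose predict set contains the lookahead).

Stack is shown with the top on the left.

Stack         Input         Action
----------------------------------
T $           num or num $  output T → Y T'
Y T' $        num or num $  output Y → P Y'
P Y' T' $     num or num $  output P → num
num Y' T' $   num or num $  match 'num'
Y' T' $       or num $      output Y' → or P Y'
or P Y' T' $  or num $      match 'or'
P Y' T' $     num $         output P → num
num Y' T' $   num $         match 'num'
Y' T' $       $             output Y' → ε
T' $          $             output T' → ε
$             $             accept

The string is accepted.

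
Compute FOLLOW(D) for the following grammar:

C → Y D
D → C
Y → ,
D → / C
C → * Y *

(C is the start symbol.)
To compute FOLLOW(D), find every occurrence of D on a right-hand side N → α D β: add FIRST(β) \ {ε}, and if β is empty or nullable also add FOLLOW(N). Iterate to a fixed point.

In C → Y D: D is at the end, add FOLLOW(C)

The FOLLOW sets referred to above (computed the same way, to a fixed point):
  FOLLOW(C) = { $ }

Taking the union: FOLLOW(D) = { $ }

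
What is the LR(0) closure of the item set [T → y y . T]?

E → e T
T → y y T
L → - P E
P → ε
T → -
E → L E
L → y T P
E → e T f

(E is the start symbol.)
{ [T → . -], [T → . y y T], [T → y y . T] }

Start with: [T → y y . T]
  [T → y y . T] has the dot before T: add [T → . y y T], [T → . -]
No further items can be added.

CLOSURE = { [T → . -], [T → . y y T], [T → y y . T] }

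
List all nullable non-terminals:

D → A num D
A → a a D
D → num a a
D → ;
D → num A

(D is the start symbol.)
There are no ε-productions, so no non-terminal can derive ε.
No non-terminals are nullable.

Answer: None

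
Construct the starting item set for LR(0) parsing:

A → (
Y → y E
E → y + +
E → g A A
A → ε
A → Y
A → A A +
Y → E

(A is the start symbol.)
{ [A → . (], [A → . A A +], [A → . Y], [A → .], [A' → . A], [E → . g A A], [E → . y + +], [Y → . E], [Y → . y E] }

First, augment the grammar with A' → A
I₀ = CLOSURE({ [A' → . A] }):
  [A' → . A] has the dot before A: add [A → . (], [A → .], [A → . Y], [A → . A A +]
  [A → . Y] has the dot before Y: add [Y → . y E], [Y → . E]
  [Y → . E] has the dot before E: add [E → . y + +], [E → . g A A]
No further items can be added.

I₀ = { [A → . (], [A → . A A +], [A → . Y], [A → .], [A' → . A], [E → . g A A], [E → . y + +], [Y → . E], [Y → . y E] }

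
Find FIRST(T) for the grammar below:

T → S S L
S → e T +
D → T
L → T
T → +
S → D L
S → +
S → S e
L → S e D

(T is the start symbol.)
{ '+', 'e' }

To compute FIRST(T), examine every production with T on the left-hand side, reading each right-hand side left to right until a non-nullable symbol is reached.

FIRST sets of the other non-terminals involved (by the same procedure, iterated to a fixed point):
  FIRST(S) = { '+', 'e' }

From T → S S L:
  - S is a non-terminal: add FIRST(S) \ {ε} = { '+', 'e' }
    S is not nullable, so stop
From T → +:
  - '+' is a terminal: add '+' and stop

Collecting: FIRST(T) = { '+', 'e' }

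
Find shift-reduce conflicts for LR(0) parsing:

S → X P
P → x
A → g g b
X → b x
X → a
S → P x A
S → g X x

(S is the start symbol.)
A shift-reduce conflict occurs when an LR(0) state has both:
  - a complete (reduce) item [A → α .] (dot at the end), and
  - a shift item [B → β . c γ] (dot before a terminal).

Augment with S' → S and build the canonical LR(0) collection (I0 = CLOSURE({[S' → . S]}), then GOTO on every symbol after a dot until no new states appear). It has 17 states:
  I0: { [P → . x], [S → . P x A], [S → . X P], [S → . g X x], [S' → . S], [X → . a], [X → . b x] }  — shift
  I1: { [S → P . x A] }  — shift
  I2: { [S' → S .] }  — accept
  I3: { [P → . x], [S → X . P] }  — shift
  I4: { [X → a .] }  — reduce
  I5: { [X → b . x] }  — shift
  I6: { [S → g . X x], [X → . a], [X → . b x] }  — shift
  I7: { [P → x .] }  — reduce
  I8: { [S → g X . x] }  — shift
  I9: { [S → g X x .] }  — reduce
  I10: { [X → b x .] }  — reduce
  I11: { [S → X P .] }  — reduce
  I12: { [A → . g g b], [S → P x . A] }  — shift
  I13: { [S → P x A .] }  — reduce
  I14: { [A → g . g b] }  — shift
  I15: { [A → g g . b] }  — shift
  I16: { [A → g g b .] }  — reduce

No state contains both a complete item and a shift item.

Answer: No shift-reduce conflicts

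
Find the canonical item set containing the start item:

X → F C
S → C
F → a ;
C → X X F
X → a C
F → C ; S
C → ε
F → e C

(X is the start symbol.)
{ [C → . X X F], [C → .], [F → . C ; S], [F → . a ;], [F → . e C], [X → . F C], [X → . a C], [X' → . X] }

First, augment the grammar with X' → X
I₀ = CLOSURE({ [X' → . X] }):
  [X' → . X] has the dot before X: add [X → . F C], [X → . a C]
  [X → . F C] has the dot before F: add [F → . a ;], [F → . C ; S], [F → . e C]
  [F → . C ; S] has the dot before C: add [C → . X X F], [C → .]
No further items can be added.

I₀ = { [C → . X X F], [C → .], [F → . C ; S], [F → . a ;], [F → . e C], [X → . F C], [X → . a C], [X' → . X] }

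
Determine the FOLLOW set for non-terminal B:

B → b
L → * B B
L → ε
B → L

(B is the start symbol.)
{ $, '*', 'b' }

To compute FOLLOW(B), find every occurrence of B on a right-hand side N → α B β: add FIRST(β) \ {ε}, and if β is empty or nullable also add FOLLOW(N). Iterate to a fixed point.

B is the start symbol, so $ ∈ FOLLOW(B).
In L → * B B: B is followed by B, add FIRST(B) \ {ε} = { '*', 'b' }
  B is nullable, so also add FOLLOW(L)
In L → * B B: B is at the end, add FOLLOW(L)

The FOLLOW sets referred to above (computed the same way, to a fixed point):
  FOLLOW(L) = { $, '*', 'b' }

Taking the union: FOLLOW(B) = { $, '*', 'b' }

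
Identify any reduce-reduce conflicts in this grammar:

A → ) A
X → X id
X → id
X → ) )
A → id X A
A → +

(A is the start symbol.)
A reduce-reduce conflict occurs when an LR(0) state has two complete items [A → α .] and [B → β .] — both call for a reduction, and with no lookahead the parser cannot choose between them.

Augment with A' → A and build the canonical LR(0) collection (I0 = CLOSURE({[A' → . A]}), then GOTO on every symbol after a dot until no new states appear). It has 12 states:
  I0: { [A → . ) A], [A → . +], [A → . id X A], [A' → . A] }  — shift
  I1: { [A → ) . A], [A → . ) A], [A → . +], [A → . id X A] }  — shift
  I2: { [A → + .] }  — reduce
  I3: { [A' → A .] }  — accept
  I4: { [A → id . X A], [X → . ) )], [X → . X id], [X → . id] }  — shift
  I5: { [X → ) . )] }  — shift
  I6: { [A → . ) A], [A → . +], [A → . id X A], [A → id X . A], [X → X . id] }  — shift
  I7: { [X → id .] }  — reduce
  I8: { [A → id X A .] }  — reduce
  I9: { [A → id . X A], [X → . ) )], [X → . X id], [X → . id], [X → X id .] }  — shift, reduce
  I10: { [X → ) ) .] }  — reduce
  I11: { [A → ) A .] }  — reduce

No state contains more than one complete item.

Answer: No reduce-reduce conflicts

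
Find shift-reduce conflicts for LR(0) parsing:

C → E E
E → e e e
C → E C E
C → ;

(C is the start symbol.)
Yes — I8: [C → E E .] vs [C → . ;]

Augment with C' → C and build the canonical LR(0) collection (I0 = CLOSURE({[C' → . C]}), then GOTO on every symbol after a dot until no new states appear). It has 10 states:
  I0: { [C → . ;], [C → . E C E], [C → . E E], [C' → . C], [E → . e e e] }  — shift
  I1: { [C → ; .] }  — reduce
  I2: { [C' → C .] }  — accept
  I3: { [C → . ;], [C → . E C E], [C → . E E], [C → E . C E], [C → E . E], [E → . e e e] }  — shift
  I4: { [E → e . e e] }  — shift
  I5: { [E → e e . e] }  — shift
  I6: { [E → e e e .] }  — reduce
  I7: { [C → E C . E], [E → . e e e] }  — shift
  I8: { [C → . ;], [C → . E C E], [C → . E E], [C → E . C E], [C → E . E], [C → E E .], [E → . e e e] }  — shift, reduce
  I9: { [C → E C E .] }  — reduce

I8 contains reduce item [C → E E .] and shift items [C → . ;], [E → . e e e] — shift-reduce conflict.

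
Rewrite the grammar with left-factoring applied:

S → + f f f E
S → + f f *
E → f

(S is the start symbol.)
Left-factoring transforms A → αβ₁ | αβ₂ into A → αA' and A' → β₁ | β₂
(α is the longest common prefix among the alternatives). Repeat until
no nonterminal has two alternatives with a common prefix.

Round 1: S has alternatives sharing prefix '+ f f'. Introduce S': S → + f f S'
  Add: S' → f E
  Add: S' → *

No remaining common prefixes — done.

Resulting grammar:
S → + f f S'
S' → f E
S' → *
E → f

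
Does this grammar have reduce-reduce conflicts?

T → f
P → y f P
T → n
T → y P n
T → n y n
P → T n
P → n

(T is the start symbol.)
A reduce-reduce conflict occurs when an LR(0) state has two complete items [A → α .] and [B → β .] — both call for a reduction, and with no lookahead the parser cannot choose between them.

Augment with T' → T and build the canonical LR(0) collection (I0 = CLOSURE({[T' → . T]}), then GOTO on every symbol after a dot until no new states appear). It has 15 states:
  I0: { [T → . f], [T → . n y n], [T → . n], [T → . y P n], [T' → . T] }  — shift
  I1: { [T' → T .] }  — accept
  I2: { [T → f .] }  — reduce
  I3: { [T → n . y n], [T → n .] }  — shift, reduce
  I4: { [P → . T n], [P → . n], [P → . y f P], [T → . f], [T → . n y n], [T → . n], [T → . y P n], [T → y . P n] }  — shift
  I5: { [T → y P . n] }  — shift
  I6: { [P → T . n] }  — shift
  I7: { [P → n .], [T → n . y n], [T → n .] }  — shift, 2 reduces
  I8: { [P → . T n], [P → . n], [P → . y f P], [P → y . f P], [T → . f], [T → . n y n], [T → . n], [T → . y P n], [T → y . P n] }  — shift
  I9: { [P → . T n], [P → . n], [P → . y f P], [P → y f . P], [T → . f], [T → . n y n], [T → . n], [T → . y P n], [T → f .] }  — shift, reduce
  I10: { [P → y f P .] }  — reduce
  I11: { [T → n y . n] }  — shift
  I12: { [T → n y n .] }  — reduce
  I13: { [P → T n .] }  — reduce
  I14: { [T → y P n .] }  — reduce

I7 contains complete items [P → n .], [T → n .] — reduce-reduce conflict.

Answer: Yes — I7: [P → n .] vs [T → n .]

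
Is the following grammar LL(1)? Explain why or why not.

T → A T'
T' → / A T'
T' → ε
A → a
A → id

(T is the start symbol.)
Yes, the grammar is LL(1).

Relevant sets:
  FOLLOW(T') = { $ }

For T':
  PREDICT(T' → '/' A T') = { '/' }
  PREDICT(T' → ε) = { $ }
For A:
  PREDICT(A → a) = { 'a' }
  PREDICT(A → id) = { 'id' }
T has a single production, so nothing to check there.

All predict sets are disjoint. The grammar IS LL(1).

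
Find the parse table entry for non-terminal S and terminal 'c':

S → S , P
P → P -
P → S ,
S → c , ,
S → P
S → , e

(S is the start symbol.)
S → S , P, S → c , ,, S → P

To find M[S, 'c'], we find productions for S where 'c' is in the predict set (PREDICT(N → α) = (FIRST(α) \ {ε}) ∪ (FOLLOW(N) if α ⇒* ε)).

Relevant sets:
  FIRST(S) = { ',', 'c' }
  FIRST(P) = { ',', 'c' }

S → S , P: PREDICT = { ',', 'c' }
  'c' is in predict set, so this production goes in M[S, 'c']
S → c , ,: PREDICT = { 'c' }
  'c' is in predict set, so this production goes in M[S, 'c']
S → P: PREDICT = { ',', 'c' }
  'c' is in predict set, so this production goes in M[S, 'c']
S → , e: PREDICT = { ',' }

M[S, 'c'] = S → S , P, S → c , ,, S → P  (a multiply-defined cell — the grammar is not LL(1))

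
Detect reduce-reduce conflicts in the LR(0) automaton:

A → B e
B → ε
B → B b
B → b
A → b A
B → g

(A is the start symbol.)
Augment with A' → A and build the canonical LR(0) collection (I0 = CLOSURE({[A' → . A]}), then GOTO on every symbol after a dot until no new states appear). It has 8 states:
  I0: { [A → . B e], [A → . b A], [A' → . A], [B → . B b], [B → . b], [B → . g], [B → .] }  — shift, reduce
  I1: { [A' → A .] }  — accept
  I2: { [A → B . e], [B → B . b] }  — shift
  I3: { [A → . B e], [A → . b A], [A → b . A], [B → . B b], [B → . b], [B → . g], [B → .], [B → b .] }  — shift, 2 reduces
  I4: { [B → g .] }  — reduce
  I5: { [A → b A .] }  — reduce
  I6: { [B → B b .] }  — reduce
  I7: { [A → B e .] }  — reduce

I3 contains complete items [B → .], [B → b .] — reduce-reduce conflict.

Answer: Yes — I3: [B → .] vs [B → b .]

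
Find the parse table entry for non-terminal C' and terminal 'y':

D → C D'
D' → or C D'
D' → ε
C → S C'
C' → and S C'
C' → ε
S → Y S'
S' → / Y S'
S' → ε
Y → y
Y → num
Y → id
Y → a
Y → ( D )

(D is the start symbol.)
Empty (error entry)

To find M[C', 'y'], we find productions for C' where 'y' is in the predict set (PREDICT(N → α) = (FIRST(α) \ {ε}) ∪ (FOLLOW(N) if α ⇒* ε)).

Relevant sets:
  FOLLOW(C') = { $, ')', 'or' }

C' → and S C': PREDICT = { 'and' }
C' → ε: PREDICT = { $, ')', 'or' }

M[C', 'y'] is empty (no production applies)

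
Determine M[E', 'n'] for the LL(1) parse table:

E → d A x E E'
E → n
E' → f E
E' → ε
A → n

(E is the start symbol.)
Empty (error entry)

To find M[E', 'n'], we find productions for E' where 'n' is in the predict set (PREDICT(N → α) = (FIRST(α) \ {ε}) ∪ (FOLLOW(N) if α ⇒* ε)).

Relevant sets:
  FOLLOW(E') = { $, 'f' }

E' → f E: PREDICT = { 'f' }
E' → ε: PREDICT = { $, 'f' }

M[E', 'n'] is empty (no production applies)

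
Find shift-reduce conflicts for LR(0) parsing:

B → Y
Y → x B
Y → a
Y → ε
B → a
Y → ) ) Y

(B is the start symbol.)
Yes — I0: [Y → .] vs [B → . a]; I5: [Y → .] vs [B → . a]; I7: [Y → .] vs [Y → . ) ) Y]

A shift-reduce conflict occurs when an LR(0) state has both:
  - a complete (reduce) item [A → α .] (dot at the end), and
  - a shift item [B → β . c γ] (dot before a terminal).

Augment with B' → B and build the canonical LR(0) collection (I0 = CLOSURE({[B' → . B]}), then GOTO on every symbol after a dot until no new states appear). It has 10 states:
  I0: { [B → . Y], [B → . a], [B' → . B], [Y → . ) ) Y], [Y → . a], [Y → . x B], [Y → .] }  — shift, reduce
  I1: { [Y → ) . ) Y] }  — shift
  I2: { [B' → B .] }  — accept
  I3: { [B → Y .] }  — reduce
  I4: { [B → a .], [Y → a .] }  — 2 reduces
  I5: { [B → . Y], [B → . a], [Y → . ) ) Y], [Y → . a], [Y → . x B], [Y → .], [Y → x . B] }  — shift, reduce
  I6: { [Y → x B .] }  — reduce
  I7: { [Y → ) ) . Y], [Y → . ) ) Y], [Y → . a], [Y → . x B], [Y → .] }  — shift, reduce
  I8: { [Y → ) ) Y .] }  — reduce
  I9: { [Y → a .] }  — reduce

I0 contains reduce item [Y → .] and shift items [B → . a], [Y → . ) ) Y], [Y → . a], [Y → . x B] — shift-reduce conflict.
I5 contains reduce item [Y → .] and shift items [B → . a], [Y → . ) ) Y], [Y → . a], [Y → . x B] — shift-reduce conflict.
I7 contains reduce item [Y → .] and shift items [Y → . ) ) Y], [Y → . a], [Y → . x B] — shift-reduce conflict.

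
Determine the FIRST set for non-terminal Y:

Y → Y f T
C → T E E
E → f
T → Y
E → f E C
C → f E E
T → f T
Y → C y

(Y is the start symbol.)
{ 'f' }

To compute FIRST(Y), examine every production with Y on the left-hand side, reading each right-hand side left to right until a non-nullable symbol is reached.

FIRST sets of the other non-terminals involved (by the same procedure, iterated to a fixed point):
  FIRST(C) = { 'f' }

From Y → Y f T:
  - Y is the symbol being defined: contributes nothing new
    Y is not nullable, so stop
From Y → C y:
  - C is a non-terminal: add FIRST(C) \ {ε} = { 'f' }
    C is not nullable, so stop

Collecting: FIRST(Y) = { 'f' }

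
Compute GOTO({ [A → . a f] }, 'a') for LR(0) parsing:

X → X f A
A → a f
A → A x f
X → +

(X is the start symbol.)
{ [A → a . f] }

GOTO(I, 'a') = CLOSURE({ [A → αX.β] : [A → α.Xβ] ∈ I, X = 'a' })

Items with dot before 'a', with the dot advanced:
  [A → . a f] → [A → a . f]
Closure adds nothing (no advanced item has the dot before a non-terminal).

GOTO = { [A → a . f] }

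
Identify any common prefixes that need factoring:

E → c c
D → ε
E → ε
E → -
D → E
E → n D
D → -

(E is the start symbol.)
Left-factoring is needed when two productions for the same non-terminal
share a common prefix on the right-hand side.

Productions for E:
  E → c c
  E → ε
  E → -
  E → n D
Productions for D:
  D → ε
  D → E
  D → -

No common prefixes found.

Answer: No, left-factoring is not needed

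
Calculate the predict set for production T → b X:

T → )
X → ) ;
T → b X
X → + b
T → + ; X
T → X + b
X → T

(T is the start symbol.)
{ 'b' }

PREDICT(T → b X) = (FIRST(RHS) \ {ε}) ∪ (FOLLOW(T) if ε ∈ FIRST(RHS), i.e. RHS ⇒* ε)
FIRST(b X) = { 'b' }
ε ∉ FIRST(b X), so FOLLOW(T) is not added.
PREDICT(T → b X) = { 'b' }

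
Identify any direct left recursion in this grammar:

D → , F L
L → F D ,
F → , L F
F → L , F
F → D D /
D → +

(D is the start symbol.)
No direct left recursion

Direct left recursion occurs when N → N α for some non-terminal N (the right-hand side begins with the left-hand side itself).

D → , F L: starts with ','
L → F D ,: starts with F
F → , L F: starts with ','
F → L , F: starts with L
F → D D /: starts with D
D → +: starts with '+'

No direct left recursion found.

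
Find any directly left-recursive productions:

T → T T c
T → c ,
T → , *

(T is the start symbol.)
Direct left recursion occurs when N → N α for some non-terminal N (the right-hand side begins with the left-hand side itself).

T → T T c: LEFT RECURSIVE (starts with T)
T → c ,: starts with c
T → , *: starts with ','

The grammar has direct left recursion on: T.

Answer: Yes, T is left-recursive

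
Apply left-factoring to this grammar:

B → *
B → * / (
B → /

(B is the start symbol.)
Left-factoring transforms A → αβ₁ | αβ₂ into A → αA' and A' → β₁ | β₂
(α is the longest common prefix among the alternatives). Repeat until
no nonterminal has two alternatives with a common prefix.

Round 1: B has alternatives sharing prefix '*'. Introduce B': B → * B'
  Add: B' → ε
  Add: B' → / (

No remaining common prefixes — done.

Resulting grammar:
B → * B'
B' → ε
B' → / (
B → /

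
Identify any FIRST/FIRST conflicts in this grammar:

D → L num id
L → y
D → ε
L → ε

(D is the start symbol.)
No FIRST/FIRST conflicts.

FIRST sets of the non-terminals at (or reachable through a nullable prefix from) the front of some alternative:
  FIRST(L) = { 'y', ε }

Productions for D:
  D → L num id: FIRST = { 'num', 'y' }
  D → ε: FIRST = { ε }
Productions for L:
  L → y: FIRST = { 'y' }
  L → ε: FIRST = { ε }

All alternatives of each non-terminal have pairwise disjoint FIRST sets.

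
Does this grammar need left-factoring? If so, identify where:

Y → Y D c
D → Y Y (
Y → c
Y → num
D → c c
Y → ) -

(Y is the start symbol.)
No, left-factoring is not needed

Left-factoring is needed when two productions for the same non-terminal
share a common prefix on the right-hand side.

Productions for Y:
  Y → Y D c
  Y → c
  Y → num
  Y → ) -
Productions for D:
  D → Y Y (
  D → c c

No common prefixes found.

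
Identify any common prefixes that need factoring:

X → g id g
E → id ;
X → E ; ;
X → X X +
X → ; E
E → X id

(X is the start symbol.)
Left-factoring is needed when two productions for the same non-terminal
share a common prefix on the right-hand side.

Productions for X:
  X → g id g
  X → E ; ;
  X → X X +
  X → ; E
Productions for E:
  E → id ;
  E → X id

No common prefixes found.

Answer: No, left-factoring is not needed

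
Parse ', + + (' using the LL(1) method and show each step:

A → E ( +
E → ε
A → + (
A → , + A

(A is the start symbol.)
Stack is shown with the top on the left.

Stack    Input      Action
--------------------------
A $      , + + ( $  output A → , + A
, + A $  , + + ( $  match ','
+ A $    + + ( $    match '+'
A $      + ( $      output A → + (
+ ( $    + ( $      match '+'
( $      ( $        match '('
$        $          accept

The string is accepted.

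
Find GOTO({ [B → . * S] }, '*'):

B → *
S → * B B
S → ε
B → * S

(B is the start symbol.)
{ [B → * . S], [S → . * B B], [S → .] }

GOTO(I, '*') = CLOSURE({ [A → αX.β] : [A → α.Xβ] ∈ I, X = '*' })

Items with dot before '*', with the dot advanced:
  [B → . * S] → [B → * . S]
Closure of the advanced items:
  [B → * . S] has the dot before S: add [S → . * B B], [S → .]

GOTO = { [B → * . S], [S → . * B B], [S → .] }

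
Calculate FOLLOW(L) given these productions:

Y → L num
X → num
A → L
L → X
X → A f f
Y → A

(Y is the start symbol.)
{ $, 'f', 'num' }

In Y → L num: L is followed by num, add FIRST(num) \ {ε} = { 'num' }
In A → L: L is at the end, add FOLLOW(A)

The FOLLOW sets referred to above (computed the same way, to a fixed point):
  FOLLOW(A) = { $, 'f' }

Taking the union: FOLLOW(L) = { $, 'f', 'num' }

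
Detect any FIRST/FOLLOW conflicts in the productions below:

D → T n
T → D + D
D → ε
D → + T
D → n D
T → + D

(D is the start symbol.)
Nullable non-terminals: D.
FIRST sets used below: FIRST(T) = { '+', 'n' }

D: nullable alternative(s) D → ε; FOLLOW(D) = { $, '+', 'n' }
  D → T n: FIRST \ {ε} = { '+', 'n' } — overlaps FOLLOW(D) on { '+', 'n' }: CONFLICT
  D → ε: FIRST \ {ε} = { } — this is the only nullable alternative, skip
  D → + T: FIRST \ {ε} = { '+' } — overlaps FOLLOW(D) on { '+' }: CONFLICT
  D → n D: FIRST \ {ε} = { 'n' } — overlaps FOLLOW(D) on { 'n' }: CONFLICT

T has no nullable alternative, so no FIRST/FOLLOW check is needed there.

So the grammar has 3 FIRST/FOLLOW conflicts (marked CONFLICT above).

Answer: Yes. D → T n with FOLLOW(D) on { '+', 'n' }; D → '+' T with FOLLOW(D) on { '+' }; D → n D with FOLLOW(D) on { 'n' }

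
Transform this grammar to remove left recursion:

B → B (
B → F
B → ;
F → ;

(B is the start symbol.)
B is directly left-recursive. The standard transformation for
  A → A α₁ | ... | A α_m | β₁ | ... | β_n
is
  A  → β₁ A' | ... | β_n A'
  A' → α₁ A' | ... | α_m A' | ε

B → F becomes B → F B'
B → ; becomes B → ; B'
B → B ( becomes B' → ( B'
Add B' → ε

Productions for other non-terminals are unchanged:
  F → ;

Resulting grammar:
B → F B'
B → ; B'
B' → ( B'
B' → ε
F → ;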